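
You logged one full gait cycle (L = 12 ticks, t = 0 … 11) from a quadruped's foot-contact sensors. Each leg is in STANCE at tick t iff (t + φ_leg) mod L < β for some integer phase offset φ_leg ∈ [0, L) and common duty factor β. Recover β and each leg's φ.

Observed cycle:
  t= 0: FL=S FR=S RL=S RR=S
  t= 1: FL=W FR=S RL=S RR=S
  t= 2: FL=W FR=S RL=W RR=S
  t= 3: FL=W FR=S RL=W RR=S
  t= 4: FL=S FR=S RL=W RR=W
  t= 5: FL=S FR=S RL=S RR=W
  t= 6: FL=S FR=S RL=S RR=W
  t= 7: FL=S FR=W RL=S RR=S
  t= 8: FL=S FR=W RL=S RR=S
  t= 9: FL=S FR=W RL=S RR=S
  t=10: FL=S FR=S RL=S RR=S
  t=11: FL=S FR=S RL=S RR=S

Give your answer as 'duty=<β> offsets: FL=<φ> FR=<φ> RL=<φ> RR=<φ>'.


duty=9 offsets: FL=8 FR=2 RL=7 RR=5

duty β = stance ticks per leg = 9
FL: stance ticks = 9; W→S at t=4 → φ=8
FR: stance ticks = 9; W→S at t=10 → φ=2
RL: stance ticks = 9; W→S at t=5 → φ=7
RR: stance ticks = 9; W→S at t=7 → φ=5


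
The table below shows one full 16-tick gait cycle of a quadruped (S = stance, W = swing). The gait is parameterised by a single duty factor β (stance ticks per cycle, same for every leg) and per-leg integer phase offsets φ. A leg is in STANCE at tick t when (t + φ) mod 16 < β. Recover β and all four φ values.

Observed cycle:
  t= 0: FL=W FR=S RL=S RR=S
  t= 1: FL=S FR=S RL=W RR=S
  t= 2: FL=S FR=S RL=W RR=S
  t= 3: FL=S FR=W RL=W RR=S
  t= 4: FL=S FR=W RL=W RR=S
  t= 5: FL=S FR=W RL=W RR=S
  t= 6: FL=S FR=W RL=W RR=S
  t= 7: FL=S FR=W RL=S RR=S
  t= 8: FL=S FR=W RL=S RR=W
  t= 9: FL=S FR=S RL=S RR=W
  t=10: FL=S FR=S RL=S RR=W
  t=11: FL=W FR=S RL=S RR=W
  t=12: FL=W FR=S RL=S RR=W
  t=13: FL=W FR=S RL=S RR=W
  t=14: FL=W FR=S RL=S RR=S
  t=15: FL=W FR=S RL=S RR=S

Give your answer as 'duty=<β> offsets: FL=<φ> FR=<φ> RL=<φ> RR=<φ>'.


duty β = stance ticks per leg = 10
FL: stance ticks = 10; W→S at t=1 → φ=15
FR: stance ticks = 10; W→S at t=9 → φ=7
RL: stance ticks = 10; W→S at t=7 → φ=9
RR: stance ticks = 10; W→S at t=14 → φ=2

duty=10 offsets: FL=15 FR=7 RL=9 RR=2


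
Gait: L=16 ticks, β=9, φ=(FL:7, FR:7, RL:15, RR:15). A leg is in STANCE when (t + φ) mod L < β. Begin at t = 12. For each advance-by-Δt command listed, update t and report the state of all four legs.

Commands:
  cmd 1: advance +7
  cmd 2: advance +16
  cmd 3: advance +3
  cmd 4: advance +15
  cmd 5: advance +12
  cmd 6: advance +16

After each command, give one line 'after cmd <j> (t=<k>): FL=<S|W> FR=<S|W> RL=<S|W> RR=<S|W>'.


after cmd 1 (t=19): FL=W FR=W RL=S RR=S
after cmd 2 (t=35): FL=W FR=W RL=S RR=S
after cmd 3 (t=38): FL=W FR=W RL=S RR=S
after cmd 4 (t=53): FL=W FR=W RL=S RR=S
after cmd 5 (t=65): FL=S FR=S RL=S RR=S
after cmd 6 (t=81): FL=S FR=S RL=S RR=S

start t=12: FL=S FR=S RL=W RR=W
cmd 1: advance +7 → t=19, phase=(10,10,2,2) → FL=W FR=W RL=S RR=S
cmd 2: advance +16 → t=35, phase=(10,10,2,2) → FL=W FR=W RL=S RR=S
cmd 3: advance +3 → t=38, phase=(13,13,5,5) → FL=W FR=W RL=S RR=S
cmd 4: advance +15 → t=53, phase=(12,12,4,4) → FL=W FR=W RL=S RR=S
cmd 5: advance +12 → t=65, phase=(8,8,0,0) → FL=S FR=S RL=S RR=S
cmd 6: advance +16 → t=81, phase=(8,8,0,0) → FL=S FR=S RL=S RR=S


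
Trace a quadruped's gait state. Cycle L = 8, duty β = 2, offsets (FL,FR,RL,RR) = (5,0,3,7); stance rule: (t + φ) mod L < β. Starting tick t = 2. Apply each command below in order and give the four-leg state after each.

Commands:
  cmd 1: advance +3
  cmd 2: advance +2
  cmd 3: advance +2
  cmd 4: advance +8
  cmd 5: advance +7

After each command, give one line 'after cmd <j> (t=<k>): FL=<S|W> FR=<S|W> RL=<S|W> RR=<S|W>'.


after cmd 1 (t=5): FL=W FR=W RL=S RR=W
after cmd 2 (t=7): FL=W FR=W RL=W RR=W
after cmd 3 (t=9): FL=W FR=S RL=W RR=S
after cmd 4 (t=17): FL=W FR=S RL=W RR=S
after cmd 5 (t=24): FL=W FR=S RL=W RR=W

start t=2: FL=W FR=W RL=W RR=S
cmd 1: advance +3 → t=5, phase=(2,5,0,4) → FL=W FR=W RL=S RR=W
cmd 2: advance +2 → t=7, phase=(4,7,2,6) → FL=W FR=W RL=W RR=W
cmd 3: advance +2 → t=9, phase=(6,1,4,0) → FL=W FR=S RL=W RR=S
cmd 4: advance +8 → t=17, phase=(6,1,4,0) → FL=W FR=S RL=W RR=S
cmd 5: advance +7 → t=24, phase=(5,0,3,7) → FL=W FR=S RL=W RR=W


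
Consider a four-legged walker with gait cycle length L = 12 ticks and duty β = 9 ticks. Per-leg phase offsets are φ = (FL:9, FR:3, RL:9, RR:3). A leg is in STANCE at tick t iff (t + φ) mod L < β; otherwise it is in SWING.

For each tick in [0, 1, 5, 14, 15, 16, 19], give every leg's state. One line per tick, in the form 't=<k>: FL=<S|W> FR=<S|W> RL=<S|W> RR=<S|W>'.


t=0: FL=W FR=S RL=W RR=S
t=1: FL=W FR=S RL=W RR=S
t=5: FL=S FR=S RL=S RR=S
t=14: FL=W FR=S RL=W RR=S
t=15: FL=S FR=S RL=S RR=S
t=16: FL=S FR=S RL=S RR=S
t=19: FL=S FR=W RL=S RR=W

t=0: phase=(9,3,9,3) vs β=9 → FL=W FR=S RL=W RR=S
t=1: phase=(10,4,10,4) vs β=9 → FL=W FR=S RL=W RR=S
t=5: phase=(2,8,2,8) vs β=9 → FL=S FR=S RL=S RR=S
t=14: phase=(11,5,11,5) vs β=9 → FL=W FR=S RL=W RR=S
t=15: phase=(0,6,0,6) vs β=9 → FL=S FR=S RL=S RR=S
t=16: phase=(1,7,1,7) vs β=9 → FL=S FR=S RL=S RR=S
t=19: phase=(4,10,4,10) vs β=9 → FL=S FR=W RL=S RR=W


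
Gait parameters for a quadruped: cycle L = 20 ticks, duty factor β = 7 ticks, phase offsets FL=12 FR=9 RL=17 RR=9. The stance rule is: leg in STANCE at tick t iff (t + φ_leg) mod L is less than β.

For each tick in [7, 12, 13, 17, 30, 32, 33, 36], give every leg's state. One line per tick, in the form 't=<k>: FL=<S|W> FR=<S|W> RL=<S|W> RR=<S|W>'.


t=7: FL=W FR=W RL=S RR=W
t=12: FL=S FR=S RL=W RR=S
t=13: FL=S FR=S RL=W RR=S
t=17: FL=W FR=S RL=W RR=S
t=30: FL=S FR=W RL=W RR=W
t=32: FL=S FR=S RL=W RR=S
t=33: FL=S FR=S RL=W RR=S
t=36: FL=W FR=S RL=W RR=S

t=7: phase=(19,16,4,16) vs β=7 → FL=W FR=W RL=S RR=W
t=12: phase=(4,1,9,1) vs β=7 → FL=S FR=S RL=W RR=S
t=13: phase=(5,2,10,2) vs β=7 → FL=S FR=S RL=W RR=S
t=17: phase=(9,6,14,6) vs β=7 → FL=W FR=S RL=W RR=S
t=30: phase=(2,19,7,19) vs β=7 → FL=S FR=W RL=W RR=W
t=32: phase=(4,1,9,1) vs β=7 → FL=S FR=S RL=W RR=S
t=33: phase=(5,2,10,2) vs β=7 → FL=S FR=S RL=W RR=S
t=36: phase=(8,5,13,5) vs β=7 → FL=W FR=S RL=W RR=S


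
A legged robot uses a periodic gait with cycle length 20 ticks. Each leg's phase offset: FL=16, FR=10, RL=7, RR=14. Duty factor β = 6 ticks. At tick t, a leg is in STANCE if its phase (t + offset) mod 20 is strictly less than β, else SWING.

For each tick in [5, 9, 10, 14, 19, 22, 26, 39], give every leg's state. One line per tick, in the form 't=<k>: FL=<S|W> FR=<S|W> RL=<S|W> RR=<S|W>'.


t=5: phase=(1,15,12,19) vs β=6 → FL=S FR=W RL=W RR=W
t=9: phase=(5,19,16,3) vs β=6 → FL=S FR=W RL=W RR=S
t=10: phase=(6,0,17,4) vs β=6 → FL=W FR=S RL=W RR=S
t=14: phase=(10,4,1,8) vs β=6 → FL=W FR=S RL=S RR=W
t=19: phase=(15,9,6,13) vs β=6 → FL=W FR=W RL=W RR=W
t=22: phase=(18,12,9,16) vs β=6 → FL=W FR=W RL=W RR=W
t=26: phase=(2,16,13,0) vs β=6 → FL=S FR=W RL=W RR=S
t=39: phase=(15,9,6,13) vs β=6 → FL=W FR=W RL=W RR=W

t=5: FL=S FR=W RL=W RR=W
t=9: FL=S FR=W RL=W RR=S
t=10: FL=W FR=S RL=W RR=S
t=14: FL=W FR=S RL=S RR=W
t=19: FL=W FR=W RL=W RR=W
t=22: FL=W FR=W RL=W RR=W
t=26: FL=S FR=W RL=W RR=S
t=39: FL=W FR=W RL=W RR=W


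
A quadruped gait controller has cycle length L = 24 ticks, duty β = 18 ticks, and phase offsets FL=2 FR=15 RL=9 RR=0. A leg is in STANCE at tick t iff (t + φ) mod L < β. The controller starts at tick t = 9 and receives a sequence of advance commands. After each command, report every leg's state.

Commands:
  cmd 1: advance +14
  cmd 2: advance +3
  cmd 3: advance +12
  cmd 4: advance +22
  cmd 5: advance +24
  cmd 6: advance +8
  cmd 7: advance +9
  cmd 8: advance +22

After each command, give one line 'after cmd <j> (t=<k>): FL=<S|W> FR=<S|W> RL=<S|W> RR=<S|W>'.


after cmd 1 (t=23): FL=S FR=S RL=S RR=W
after cmd 2 (t=26): FL=S FR=S RL=S RR=S
after cmd 3 (t=38): FL=S FR=S RL=W RR=S
after cmd 4 (t=60): FL=S FR=S RL=W RR=S
after cmd 5 (t=84): FL=S FR=S RL=W RR=S
after cmd 6 (t=92): FL=W FR=S RL=S RR=W
after cmd 7 (t=101): FL=S FR=W RL=S RR=S
after cmd 8 (t=123): FL=S FR=W RL=S RR=S

start t=9: FL=S FR=S RL=W RR=S
cmd 1: advance +14 → t=23, phase=(1,14,8,23) → FL=S FR=S RL=S RR=W
cmd 2: advance +3 → t=26, phase=(4,17,11,2) → FL=S FR=S RL=S RR=S
cmd 3: advance +12 → t=38, phase=(16,5,23,14) → FL=S FR=S RL=W RR=S
cmd 4: advance +22 → t=60, phase=(14,3,21,12) → FL=S FR=S RL=W RR=S
cmd 5: advance +24 → t=84, phase=(14,3,21,12) → FL=S FR=S RL=W RR=S
cmd 6: advance +8 → t=92, phase=(22,11,5,20) → FL=W FR=S RL=S RR=W
cmd 7: advance +9 → t=101, phase=(7,20,14,5) → FL=S FR=W RL=S RR=S
cmd 8: advance +22 → t=123, phase=(5,18,12,3) → FL=S FR=W RL=S RR=S


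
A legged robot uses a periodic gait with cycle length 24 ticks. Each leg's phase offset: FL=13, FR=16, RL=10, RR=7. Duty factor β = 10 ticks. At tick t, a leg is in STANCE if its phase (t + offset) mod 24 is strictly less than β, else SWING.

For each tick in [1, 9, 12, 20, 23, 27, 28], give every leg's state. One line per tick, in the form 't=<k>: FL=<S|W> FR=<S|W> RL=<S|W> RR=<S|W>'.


t=1: phase=(14,17,11,8) vs β=10 → FL=W FR=W RL=W RR=S
t=9: phase=(22,1,19,16) vs β=10 → FL=W FR=S RL=W RR=W
t=12: phase=(1,4,22,19) vs β=10 → FL=S FR=S RL=W RR=W
t=20: phase=(9,12,6,3) vs β=10 → FL=S FR=W RL=S RR=S
t=23: phase=(12,15,9,6) vs β=10 → FL=W FR=W RL=S RR=S
t=27: phase=(16,19,13,10) vs β=10 → FL=W FR=W RL=W RR=W
t=28: phase=(17,20,14,11) vs β=10 → FL=W FR=W RL=W RR=W

t=1: FL=W FR=W RL=W RR=S
t=9: FL=W FR=S RL=W RR=W
t=12: FL=S FR=S RL=W RR=W
t=20: FL=S FR=W RL=S RR=S
t=23: FL=W FR=W RL=S RR=S
t=27: FL=W FR=W RL=W RR=W
t=28: FL=W FR=W RL=W RR=W


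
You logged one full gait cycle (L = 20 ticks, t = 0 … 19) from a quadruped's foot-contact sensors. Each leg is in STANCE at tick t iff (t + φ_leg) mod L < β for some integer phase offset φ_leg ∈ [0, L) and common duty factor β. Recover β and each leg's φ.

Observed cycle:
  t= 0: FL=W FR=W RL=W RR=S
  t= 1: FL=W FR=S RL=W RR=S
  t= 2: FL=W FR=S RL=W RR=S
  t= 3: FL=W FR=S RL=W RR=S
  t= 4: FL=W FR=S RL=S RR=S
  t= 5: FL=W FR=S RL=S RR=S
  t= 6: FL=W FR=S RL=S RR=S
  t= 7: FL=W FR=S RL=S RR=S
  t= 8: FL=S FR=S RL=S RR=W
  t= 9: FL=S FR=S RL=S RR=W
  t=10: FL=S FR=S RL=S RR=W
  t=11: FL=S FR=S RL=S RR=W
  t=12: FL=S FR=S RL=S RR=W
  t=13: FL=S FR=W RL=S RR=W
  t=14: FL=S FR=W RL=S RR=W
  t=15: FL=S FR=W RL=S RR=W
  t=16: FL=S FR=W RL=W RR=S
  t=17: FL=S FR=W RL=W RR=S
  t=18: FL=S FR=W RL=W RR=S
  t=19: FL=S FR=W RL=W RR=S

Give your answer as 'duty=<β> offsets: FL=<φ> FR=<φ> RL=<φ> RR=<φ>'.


duty=12 offsets: FL=12 FR=19 RL=16 RR=4

duty β = stance ticks per leg = 12
FL: stance ticks = 12; W→S at t=8 → φ=12
FR: stance ticks = 12; W→S at t=1 → φ=19
RL: stance ticks = 12; W→S at t=4 → φ=16
RR: stance ticks = 12; W→S at t=16 → φ=4


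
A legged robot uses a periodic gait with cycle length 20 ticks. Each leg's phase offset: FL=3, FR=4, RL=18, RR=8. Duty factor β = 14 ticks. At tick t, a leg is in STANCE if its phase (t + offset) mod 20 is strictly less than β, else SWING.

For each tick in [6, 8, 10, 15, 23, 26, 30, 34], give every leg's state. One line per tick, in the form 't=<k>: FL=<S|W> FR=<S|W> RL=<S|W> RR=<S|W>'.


t=6: FL=S FR=S RL=S RR=W
t=8: FL=S FR=S RL=S RR=W
t=10: FL=S FR=W RL=S RR=W
t=15: FL=W FR=W RL=S RR=S
t=23: FL=S FR=S RL=S RR=S
t=26: FL=S FR=S RL=S RR=W
t=30: FL=S FR=W RL=S RR=W
t=34: FL=W FR=W RL=S RR=S

t=6: phase=(9,10,4,14) vs β=14 → FL=S FR=S RL=S RR=W
t=8: phase=(11,12,6,16) vs β=14 → FL=S FR=S RL=S RR=W
t=10: phase=(13,14,8,18) vs β=14 → FL=S FR=W RL=S RR=W
t=15: phase=(18,19,13,3) vs β=14 → FL=W FR=W RL=S RR=S
t=23: phase=(6,7,1,11) vs β=14 → FL=S FR=S RL=S RR=S
t=26: phase=(9,10,4,14) vs β=14 → FL=S FR=S RL=S RR=W
t=30: phase=(13,14,8,18) vs β=14 → FL=S FR=W RL=S RR=W
t=34: phase=(17,18,12,2) vs β=14 → FL=W FR=W RL=S RR=S


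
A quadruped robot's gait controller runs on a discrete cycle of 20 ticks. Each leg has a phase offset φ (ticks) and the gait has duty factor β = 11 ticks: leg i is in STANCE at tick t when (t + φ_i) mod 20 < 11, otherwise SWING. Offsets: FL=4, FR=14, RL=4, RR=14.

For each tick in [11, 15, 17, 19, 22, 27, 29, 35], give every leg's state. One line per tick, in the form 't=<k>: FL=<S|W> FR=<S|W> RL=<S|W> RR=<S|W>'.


t=11: FL=W FR=S RL=W RR=S
t=15: FL=W FR=S RL=W RR=S
t=17: FL=S FR=W RL=S RR=W
t=19: FL=S FR=W RL=S RR=W
t=22: FL=S FR=W RL=S RR=W
t=27: FL=W FR=S RL=W RR=S
t=29: FL=W FR=S RL=W RR=S
t=35: FL=W FR=S RL=W RR=S

t=11: phase=(15,5,15,5) vs β=11 → FL=W FR=S RL=W RR=S
t=15: phase=(19,9,19,9) vs β=11 → FL=W FR=S RL=W RR=S
t=17: phase=(1,11,1,11) vs β=11 → FL=S FR=W RL=S RR=W
t=19: phase=(3,13,3,13) vs β=11 → FL=S FR=W RL=S RR=W
t=22: phase=(6,16,6,16) vs β=11 → FL=S FR=W RL=S RR=W
t=27: phase=(11,1,11,1) vs β=11 → FL=W FR=S RL=W RR=S
t=29: phase=(13,3,13,3) vs β=11 → FL=W FR=S RL=W RR=S
t=35: phase=(19,9,19,9) vs β=11 → FL=W FR=S RL=W RR=S


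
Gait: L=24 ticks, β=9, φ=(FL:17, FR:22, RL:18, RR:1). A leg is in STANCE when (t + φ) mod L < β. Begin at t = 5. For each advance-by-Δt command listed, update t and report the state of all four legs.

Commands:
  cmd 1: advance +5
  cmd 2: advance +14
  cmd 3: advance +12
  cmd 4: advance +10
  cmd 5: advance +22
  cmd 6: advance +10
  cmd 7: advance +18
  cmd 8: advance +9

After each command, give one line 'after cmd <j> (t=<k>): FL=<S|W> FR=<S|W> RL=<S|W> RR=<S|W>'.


after cmd 1 (t=10): FL=S FR=S RL=S RR=W
after cmd 2 (t=24): FL=W FR=W RL=W RR=S
after cmd 3 (t=36): FL=S FR=W RL=S RR=W
after cmd 4 (t=46): FL=W FR=W RL=W RR=W
after cmd 5 (t=68): FL=W FR=W RL=W RR=W
after cmd 6 (t=78): FL=W FR=S RL=S RR=S
after cmd 7 (t=96): FL=W FR=W RL=W RR=S
after cmd 8 (t=105): FL=S FR=S RL=S RR=W

start t=5: FL=W FR=S RL=W RR=S
cmd 1: advance +5 → t=10, phase=(3,8,4,11) → FL=S FR=S RL=S RR=W
cmd 2: advance +14 → t=24, phase=(17,22,18,1) → FL=W FR=W RL=W RR=S
cmd 3: advance +12 → t=36, phase=(5,10,6,13) → FL=S FR=W RL=S RR=W
cmd 4: advance +10 → t=46, phase=(15,20,16,23) → FL=W FR=W RL=W RR=W
cmd 5: advance +22 → t=68, phase=(13,18,14,21) → FL=W FR=W RL=W RR=W
cmd 6: advance +10 → t=78, phase=(23,4,0,7) → FL=W FR=S RL=S RR=S
cmd 7: advance +18 → t=96, phase=(17,22,18,1) → FL=W FR=W RL=W RR=S
cmd 8: advance +9 → t=105, phase=(2,7,3,10) → FL=S FR=S RL=S RR=W


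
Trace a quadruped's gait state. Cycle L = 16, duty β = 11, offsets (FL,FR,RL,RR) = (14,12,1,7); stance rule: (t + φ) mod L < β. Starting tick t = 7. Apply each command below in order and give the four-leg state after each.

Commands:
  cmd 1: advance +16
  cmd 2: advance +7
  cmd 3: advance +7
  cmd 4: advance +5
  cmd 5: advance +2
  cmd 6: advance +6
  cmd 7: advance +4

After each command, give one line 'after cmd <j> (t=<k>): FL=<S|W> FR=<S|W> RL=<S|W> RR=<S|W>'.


start t=7: FL=S FR=S RL=S RR=W
cmd 1: advance +16 → t=23, phase=(5,3,8,14) → FL=S FR=S RL=S RR=W
cmd 2: advance +7 → t=30, phase=(12,10,15,5) → FL=W FR=S RL=W RR=S
cmd 3: advance +7 → t=37, phase=(3,1,6,12) → FL=S FR=S RL=S RR=W
cmd 4: advance +5 → t=42, phase=(8,6,11,1) → FL=S FR=S RL=W RR=S
cmd 5: advance +2 → t=44, phase=(10,8,13,3) → FL=S FR=S RL=W RR=S
cmd 6: advance +6 → t=50, phase=(0,14,3,9) → FL=S FR=W RL=S RR=S
cmd 7: advance +4 → t=54, phase=(4,2,7,13) → FL=S FR=S RL=S RR=W

after cmd 1 (t=23): FL=S FR=S RL=S RR=W
after cmd 2 (t=30): FL=W FR=S RL=W RR=S
after cmd 3 (t=37): FL=S FR=S RL=S RR=W
after cmd 4 (t=42): FL=S FR=S RL=W RR=S
after cmd 5 (t=44): FL=S FR=S RL=W RR=S
after cmd 6 (t=50): FL=S FR=W RL=S RR=S
after cmd 7 (t=54): FL=S FR=S RL=S RR=W


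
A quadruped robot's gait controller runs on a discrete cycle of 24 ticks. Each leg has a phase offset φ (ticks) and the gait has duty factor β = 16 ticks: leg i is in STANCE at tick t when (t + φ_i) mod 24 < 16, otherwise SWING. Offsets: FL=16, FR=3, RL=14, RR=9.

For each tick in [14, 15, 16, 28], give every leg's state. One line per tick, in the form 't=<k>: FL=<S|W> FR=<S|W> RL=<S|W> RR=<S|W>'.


t=14: phase=(6,17,4,23) vs β=16 → FL=S FR=W RL=S RR=W
t=15: phase=(7,18,5,0) vs β=16 → FL=S FR=W RL=S RR=S
t=16: phase=(8,19,6,1) vs β=16 → FL=S FR=W RL=S RR=S
t=28: phase=(20,7,18,13) vs β=16 → FL=W FR=S RL=W RR=S

t=14: FL=S FR=W RL=S RR=W
t=15: FL=S FR=W RL=S RR=S
t=16: FL=S FR=W RL=S RR=S
t=28: FL=W FR=S RL=W RR=S


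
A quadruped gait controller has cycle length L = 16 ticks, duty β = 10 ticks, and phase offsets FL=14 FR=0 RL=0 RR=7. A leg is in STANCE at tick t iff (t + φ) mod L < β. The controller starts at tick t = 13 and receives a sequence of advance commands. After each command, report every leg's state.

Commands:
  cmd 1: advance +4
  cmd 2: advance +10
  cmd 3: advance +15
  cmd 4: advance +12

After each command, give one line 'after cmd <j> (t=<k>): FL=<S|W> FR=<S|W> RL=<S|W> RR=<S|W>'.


start t=13: FL=W FR=W RL=W RR=S
cmd 1: advance +4 → t=17, phase=(15,1,1,8) → FL=W FR=S RL=S RR=S
cmd 2: advance +10 → t=27, phase=(9,11,11,2) → FL=S FR=W RL=W RR=S
cmd 3: advance +15 → t=42, phase=(8,10,10,1) → FL=S FR=W RL=W RR=S
cmd 4: advance +12 → t=54, phase=(4,6,6,13) → FL=S FR=S RL=S RR=W

after cmd 1 (t=17): FL=W FR=S RL=S RR=S
after cmd 2 (t=27): FL=S FR=W RL=W RR=S
after cmd 3 (t=42): FL=S FR=W RL=W RR=S
after cmd 4 (t=54): FL=S FR=S RL=S RR=W


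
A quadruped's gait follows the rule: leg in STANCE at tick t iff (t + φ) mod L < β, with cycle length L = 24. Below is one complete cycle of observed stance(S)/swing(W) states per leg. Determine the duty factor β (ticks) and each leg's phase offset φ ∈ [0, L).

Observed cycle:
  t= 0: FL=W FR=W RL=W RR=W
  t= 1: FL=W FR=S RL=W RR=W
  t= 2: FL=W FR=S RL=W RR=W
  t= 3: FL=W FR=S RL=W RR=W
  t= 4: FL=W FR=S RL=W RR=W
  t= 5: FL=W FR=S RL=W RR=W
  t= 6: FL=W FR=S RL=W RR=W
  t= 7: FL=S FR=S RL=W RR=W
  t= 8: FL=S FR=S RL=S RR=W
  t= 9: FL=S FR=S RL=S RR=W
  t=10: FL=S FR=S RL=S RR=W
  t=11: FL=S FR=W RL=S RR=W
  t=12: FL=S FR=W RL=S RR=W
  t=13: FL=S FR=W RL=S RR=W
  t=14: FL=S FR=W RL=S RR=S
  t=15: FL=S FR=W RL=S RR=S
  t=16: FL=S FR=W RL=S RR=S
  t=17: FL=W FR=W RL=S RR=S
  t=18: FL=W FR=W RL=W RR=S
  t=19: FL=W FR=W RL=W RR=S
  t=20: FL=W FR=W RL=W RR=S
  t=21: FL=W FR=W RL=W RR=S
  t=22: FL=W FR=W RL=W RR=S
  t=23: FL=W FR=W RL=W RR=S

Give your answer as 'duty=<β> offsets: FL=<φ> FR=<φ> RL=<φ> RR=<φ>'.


duty=10 offsets: FL=17 FR=23 RL=16 RR=10

duty β = stance ticks per leg = 10
FL: stance ticks = 10; W→S at t=7 → φ=17
FR: stance ticks = 10; W→S at t=1 → φ=23
RL: stance ticks = 10; W→S at t=8 → φ=16
RR: stance ticks = 10; W→S at t=14 → φ=10


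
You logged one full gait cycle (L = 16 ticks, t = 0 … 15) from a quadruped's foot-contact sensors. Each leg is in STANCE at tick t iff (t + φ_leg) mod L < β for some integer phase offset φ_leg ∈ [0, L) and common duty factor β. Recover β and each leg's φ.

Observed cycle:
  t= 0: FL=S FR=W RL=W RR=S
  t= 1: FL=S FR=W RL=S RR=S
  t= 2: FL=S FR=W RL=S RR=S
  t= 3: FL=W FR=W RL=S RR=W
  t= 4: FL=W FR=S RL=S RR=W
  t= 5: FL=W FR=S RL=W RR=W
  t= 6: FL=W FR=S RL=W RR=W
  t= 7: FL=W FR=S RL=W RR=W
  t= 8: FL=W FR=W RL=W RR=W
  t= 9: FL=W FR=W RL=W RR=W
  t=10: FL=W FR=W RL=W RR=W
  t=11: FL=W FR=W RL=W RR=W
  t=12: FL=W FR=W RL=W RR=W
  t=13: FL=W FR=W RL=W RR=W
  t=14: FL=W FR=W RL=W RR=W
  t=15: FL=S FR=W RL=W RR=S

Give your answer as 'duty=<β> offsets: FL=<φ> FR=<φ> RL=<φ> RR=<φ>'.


duty=4 offsets: FL=1 FR=12 RL=15 RR=1

duty β = stance ticks per leg = 4
FL: stance ticks = 4; W→S at t=15 → φ=1
FR: stance ticks = 4; W→S at t=4 → φ=12
RL: stance ticks = 4; W→S at t=1 → φ=15
RR: stance ticks = 4; W→S at t=15 → φ=1


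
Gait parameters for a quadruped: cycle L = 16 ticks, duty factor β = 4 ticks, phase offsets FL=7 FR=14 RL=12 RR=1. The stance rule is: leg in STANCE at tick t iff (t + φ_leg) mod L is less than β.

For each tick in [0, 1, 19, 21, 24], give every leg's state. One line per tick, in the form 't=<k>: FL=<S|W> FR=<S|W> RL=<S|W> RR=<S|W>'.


t=0: FL=W FR=W RL=W RR=S
t=1: FL=W FR=W RL=W RR=S
t=19: FL=W FR=S RL=W RR=W
t=21: FL=W FR=S RL=S RR=W
t=24: FL=W FR=W RL=W RR=W

t=0: phase=(7,14,12,1) vs β=4 → FL=W FR=W RL=W RR=S
t=1: phase=(8,15,13,2) vs β=4 → FL=W FR=W RL=W RR=S
t=19: phase=(10,1,15,4) vs β=4 → FL=W FR=S RL=W RR=W
t=21: phase=(12,3,1,6) vs β=4 → FL=W FR=S RL=S RR=W
t=24: phase=(15,6,4,9) vs β=4 → FL=W FR=W RL=W RR=W


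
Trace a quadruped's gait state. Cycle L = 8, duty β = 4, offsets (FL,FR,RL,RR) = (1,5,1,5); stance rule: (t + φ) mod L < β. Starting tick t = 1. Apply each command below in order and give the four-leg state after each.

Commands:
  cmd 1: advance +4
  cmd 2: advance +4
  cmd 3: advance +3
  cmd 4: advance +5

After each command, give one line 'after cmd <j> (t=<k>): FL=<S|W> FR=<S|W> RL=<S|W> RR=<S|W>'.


start t=1: FL=S FR=W RL=S RR=W
cmd 1: advance +4 → t=5, phase=(6,2,6,2) → FL=W FR=S RL=W RR=S
cmd 2: advance +4 → t=9, phase=(2,6,2,6) → FL=S FR=W RL=S RR=W
cmd 3: advance +3 → t=12, phase=(5,1,5,1) → FL=W FR=S RL=W RR=S
cmd 4: advance +5 → t=17, phase=(2,6,2,6) → FL=S FR=W RL=S RR=W

after cmd 1 (t=5): FL=W FR=S RL=W RR=S
after cmd 2 (t=9): FL=S FR=W RL=S RR=W
after cmd 3 (t=12): FL=W FR=S RL=W RR=S
after cmd 4 (t=17): FL=S FR=W RL=S RR=W


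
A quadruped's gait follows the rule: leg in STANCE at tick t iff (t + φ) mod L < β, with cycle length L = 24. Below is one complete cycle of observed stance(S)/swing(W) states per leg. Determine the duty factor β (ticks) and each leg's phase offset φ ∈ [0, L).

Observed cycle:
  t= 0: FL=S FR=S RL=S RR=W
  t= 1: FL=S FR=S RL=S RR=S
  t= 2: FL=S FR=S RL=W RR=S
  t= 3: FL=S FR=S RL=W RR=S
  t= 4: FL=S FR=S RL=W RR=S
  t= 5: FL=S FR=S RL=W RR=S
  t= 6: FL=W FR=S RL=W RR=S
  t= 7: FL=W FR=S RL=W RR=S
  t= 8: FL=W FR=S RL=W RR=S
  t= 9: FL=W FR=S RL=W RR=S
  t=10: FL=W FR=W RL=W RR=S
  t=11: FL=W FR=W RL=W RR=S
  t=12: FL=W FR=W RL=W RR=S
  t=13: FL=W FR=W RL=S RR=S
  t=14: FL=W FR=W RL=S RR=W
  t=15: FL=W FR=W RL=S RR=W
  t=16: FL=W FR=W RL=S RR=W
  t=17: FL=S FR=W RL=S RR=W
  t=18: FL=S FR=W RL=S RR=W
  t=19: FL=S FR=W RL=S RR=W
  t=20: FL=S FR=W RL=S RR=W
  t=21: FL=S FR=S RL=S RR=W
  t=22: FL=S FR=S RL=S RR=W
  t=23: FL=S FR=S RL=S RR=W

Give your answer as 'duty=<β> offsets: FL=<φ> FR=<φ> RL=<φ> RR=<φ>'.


duty β = stance ticks per leg = 13
FL: stance ticks = 13; W→S at t=17 → φ=7
FR: stance ticks = 13; W→S at t=21 → φ=3
RL: stance ticks = 13; W→S at t=13 → φ=11
RR: stance ticks = 13; W→S at t=1 → φ=23

duty=13 offsets: FL=7 FR=3 RL=11 RR=23


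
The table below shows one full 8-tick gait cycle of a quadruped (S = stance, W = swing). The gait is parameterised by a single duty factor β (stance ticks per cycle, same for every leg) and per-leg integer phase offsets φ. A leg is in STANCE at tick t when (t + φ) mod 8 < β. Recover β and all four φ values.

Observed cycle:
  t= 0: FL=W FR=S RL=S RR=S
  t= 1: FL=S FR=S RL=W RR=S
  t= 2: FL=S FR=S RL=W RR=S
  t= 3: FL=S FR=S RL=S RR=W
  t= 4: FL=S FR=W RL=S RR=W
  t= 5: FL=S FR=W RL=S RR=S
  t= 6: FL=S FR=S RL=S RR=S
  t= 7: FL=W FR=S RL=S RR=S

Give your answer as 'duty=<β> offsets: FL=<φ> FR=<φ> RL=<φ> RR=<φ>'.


duty=6 offsets: FL=7 FR=2 RL=5 RR=3

duty β = stance ticks per leg = 6
FL: stance ticks = 6; W→S at t=1 → φ=7
FR: stance ticks = 6; W→S at t=6 → φ=2
RL: stance ticks = 6; W→S at t=3 → φ=5
RR: stance ticks = 6; W→S at t=5 → φ=3


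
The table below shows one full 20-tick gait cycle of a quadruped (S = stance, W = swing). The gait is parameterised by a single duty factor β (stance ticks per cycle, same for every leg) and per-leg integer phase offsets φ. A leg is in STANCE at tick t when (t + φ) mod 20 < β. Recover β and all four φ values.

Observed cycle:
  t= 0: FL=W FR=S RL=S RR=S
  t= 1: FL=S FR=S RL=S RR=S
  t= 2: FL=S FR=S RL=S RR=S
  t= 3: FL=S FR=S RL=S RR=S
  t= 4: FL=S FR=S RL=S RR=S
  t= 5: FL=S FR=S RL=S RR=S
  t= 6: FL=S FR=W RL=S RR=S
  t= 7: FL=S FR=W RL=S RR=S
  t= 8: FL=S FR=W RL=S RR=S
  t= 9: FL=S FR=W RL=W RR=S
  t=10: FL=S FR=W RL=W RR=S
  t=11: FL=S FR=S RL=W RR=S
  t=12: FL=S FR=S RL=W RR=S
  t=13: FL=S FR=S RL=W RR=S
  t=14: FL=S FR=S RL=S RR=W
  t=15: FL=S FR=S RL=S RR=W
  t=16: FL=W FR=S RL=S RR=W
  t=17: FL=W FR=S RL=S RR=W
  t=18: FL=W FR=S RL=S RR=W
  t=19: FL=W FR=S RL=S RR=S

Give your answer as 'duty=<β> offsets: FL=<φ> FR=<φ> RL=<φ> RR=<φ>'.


duty β = stance ticks per leg = 15
FL: stance ticks = 15; W→S at t=1 → φ=19
FR: stance ticks = 15; W→S at t=11 → φ=9
RL: stance ticks = 15; W→S at t=14 → φ=6
RR: stance ticks = 15; W→S at t=19 → φ=1

duty=15 offsets: FL=19 FR=9 RL=6 RR=1


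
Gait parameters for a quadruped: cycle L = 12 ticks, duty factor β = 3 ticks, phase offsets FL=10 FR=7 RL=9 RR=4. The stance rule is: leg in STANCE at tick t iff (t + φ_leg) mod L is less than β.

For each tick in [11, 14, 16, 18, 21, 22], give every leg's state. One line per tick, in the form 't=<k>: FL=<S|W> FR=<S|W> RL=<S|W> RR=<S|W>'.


t=11: FL=W FR=W RL=W RR=W
t=14: FL=S FR=W RL=W RR=W
t=16: FL=S FR=W RL=S RR=W
t=18: FL=W FR=S RL=W RR=W
t=21: FL=W FR=W RL=W RR=S
t=22: FL=W FR=W RL=W RR=S

t=11: phase=(9,6,8,3) vs β=3 → FL=W FR=W RL=W RR=W
t=14: phase=(0,9,11,6) vs β=3 → FL=S FR=W RL=W RR=W
t=16: phase=(2,11,1,8) vs β=3 → FL=S FR=W RL=S RR=W
t=18: phase=(4,1,3,10) vs β=3 → FL=W FR=S RL=W RR=W
t=21: phase=(7,4,6,1) vs β=3 → FL=W FR=W RL=W RR=S
t=22: phase=(8,5,7,2) vs β=3 → FL=W FR=W RL=W RR=S


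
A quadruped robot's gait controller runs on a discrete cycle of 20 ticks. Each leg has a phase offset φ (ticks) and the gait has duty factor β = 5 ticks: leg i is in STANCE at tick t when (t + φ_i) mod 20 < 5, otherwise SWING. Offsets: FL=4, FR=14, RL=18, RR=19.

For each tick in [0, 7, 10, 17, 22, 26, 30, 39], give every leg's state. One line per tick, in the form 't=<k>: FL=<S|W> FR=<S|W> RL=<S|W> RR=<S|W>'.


t=0: phase=(4,14,18,19) vs β=5 → FL=S FR=W RL=W RR=W
t=7: phase=(11,1,5,6) vs β=5 → FL=W FR=S RL=W RR=W
t=10: phase=(14,4,8,9) vs β=5 → FL=W FR=S RL=W RR=W
t=17: phase=(1,11,15,16) vs β=5 → FL=S FR=W RL=W RR=W
t=22: phase=(6,16,0,1) vs β=5 → FL=W FR=W RL=S RR=S
t=26: phase=(10,0,4,5) vs β=5 → FL=W FR=S RL=S RR=W
t=30: phase=(14,4,8,9) vs β=5 → FL=W FR=S RL=W RR=W
t=39: phase=(3,13,17,18) vs β=5 → FL=S FR=W RL=W RR=W

t=0: FL=S FR=W RL=W RR=W
t=7: FL=W FR=S RL=W RR=W
t=10: FL=W FR=S RL=W RR=W
t=17: FL=S FR=W RL=W RR=W
t=22: FL=W FR=W RL=S RR=S
t=26: FL=W FR=S RL=S RR=W
t=30: FL=W FR=S RL=W RR=W
t=39: FL=S FR=W RL=W RR=W


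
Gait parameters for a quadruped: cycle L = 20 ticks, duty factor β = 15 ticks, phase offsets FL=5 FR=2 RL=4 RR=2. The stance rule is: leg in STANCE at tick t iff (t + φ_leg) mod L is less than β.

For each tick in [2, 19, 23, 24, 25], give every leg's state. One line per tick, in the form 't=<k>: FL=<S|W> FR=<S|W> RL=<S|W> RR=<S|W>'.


t=2: phase=(7,4,6,4) vs β=15 → FL=S FR=S RL=S RR=S
t=19: phase=(4,1,3,1) vs β=15 → FL=S FR=S RL=S RR=S
t=23: phase=(8,5,7,5) vs β=15 → FL=S FR=S RL=S RR=S
t=24: phase=(9,6,8,6) vs β=15 → FL=S FR=S RL=S RR=S
t=25: phase=(10,7,9,7) vs β=15 → FL=S FR=S RL=S RR=S

t=2: FL=S FR=S RL=S RR=S
t=19: FL=S FR=S RL=S RR=S
t=23: FL=S FR=S RL=S RR=S
t=24: FL=S FR=S RL=S RR=S
t=25: FL=S FR=S RL=S RR=S


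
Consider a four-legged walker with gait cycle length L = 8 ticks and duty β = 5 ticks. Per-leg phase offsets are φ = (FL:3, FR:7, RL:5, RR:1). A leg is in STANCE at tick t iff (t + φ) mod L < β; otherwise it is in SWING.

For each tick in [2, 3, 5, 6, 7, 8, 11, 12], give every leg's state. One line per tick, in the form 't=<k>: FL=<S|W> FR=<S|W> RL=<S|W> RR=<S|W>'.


t=2: phase=(5,1,7,3) vs β=5 → FL=W FR=S RL=W RR=S
t=3: phase=(6,2,0,4) vs β=5 → FL=W FR=S RL=S RR=S
t=5: phase=(0,4,2,6) vs β=5 → FL=S FR=S RL=S RR=W
t=6: phase=(1,5,3,7) vs β=5 → FL=S FR=W RL=S RR=W
t=7: phase=(2,6,4,0) vs β=5 → FL=S FR=W RL=S RR=S
t=8: phase=(3,7,5,1) vs β=5 → FL=S FR=W RL=W RR=S
t=11: phase=(6,2,0,4) vs β=5 → FL=W FR=S RL=S RR=S
t=12: phase=(7,3,1,5) vs β=5 → FL=W FR=S RL=S RR=W

t=2: FL=W FR=S RL=W RR=S
t=3: FL=W FR=S RL=S RR=S
t=5: FL=S FR=S RL=S RR=W
t=6: FL=S FR=W RL=S RR=W
t=7: FL=S FR=W RL=S RR=S
t=8: FL=S FR=W RL=W RR=S
t=11: FL=W FR=S RL=S RR=S
t=12: FL=W FR=S RL=S RR=W


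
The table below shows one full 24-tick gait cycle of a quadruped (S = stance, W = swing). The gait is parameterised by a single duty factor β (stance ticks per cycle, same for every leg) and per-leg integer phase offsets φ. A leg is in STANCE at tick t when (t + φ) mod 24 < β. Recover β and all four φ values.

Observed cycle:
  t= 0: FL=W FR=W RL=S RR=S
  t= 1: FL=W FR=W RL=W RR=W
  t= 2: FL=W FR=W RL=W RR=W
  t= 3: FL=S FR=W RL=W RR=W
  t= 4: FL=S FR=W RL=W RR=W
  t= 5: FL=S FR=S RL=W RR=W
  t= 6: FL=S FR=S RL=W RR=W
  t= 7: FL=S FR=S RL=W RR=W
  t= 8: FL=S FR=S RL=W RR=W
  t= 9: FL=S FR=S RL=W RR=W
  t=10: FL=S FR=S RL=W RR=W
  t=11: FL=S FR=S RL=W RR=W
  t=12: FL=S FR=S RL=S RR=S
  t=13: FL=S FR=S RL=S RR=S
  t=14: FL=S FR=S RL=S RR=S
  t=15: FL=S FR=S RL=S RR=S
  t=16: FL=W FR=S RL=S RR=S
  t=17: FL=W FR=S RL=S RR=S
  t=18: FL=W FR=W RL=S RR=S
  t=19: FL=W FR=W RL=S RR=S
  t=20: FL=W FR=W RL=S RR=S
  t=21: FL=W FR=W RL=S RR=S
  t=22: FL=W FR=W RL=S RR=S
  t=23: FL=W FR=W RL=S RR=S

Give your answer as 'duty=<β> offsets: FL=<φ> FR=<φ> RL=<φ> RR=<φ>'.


duty β = stance ticks per leg = 13
FL: stance ticks = 13; W→S at t=3 → φ=21
FR: stance ticks = 13; W→S at t=5 → φ=19
RL: stance ticks = 13; W→S at t=12 → φ=12
RR: stance ticks = 13; W→S at t=12 → φ=12

duty=13 offsets: FL=21 FR=19 RL=12 RR=12


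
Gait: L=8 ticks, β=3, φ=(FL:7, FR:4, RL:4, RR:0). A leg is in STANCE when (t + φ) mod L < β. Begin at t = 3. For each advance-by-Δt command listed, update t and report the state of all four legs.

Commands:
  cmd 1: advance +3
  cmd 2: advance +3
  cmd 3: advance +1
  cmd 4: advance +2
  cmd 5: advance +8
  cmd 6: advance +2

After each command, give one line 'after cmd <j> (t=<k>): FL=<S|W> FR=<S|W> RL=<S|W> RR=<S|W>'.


after cmd 1 (t=6): FL=W FR=S RL=S RR=W
after cmd 2 (t=9): FL=S FR=W RL=W RR=S
after cmd 3 (t=10): FL=S FR=W RL=W RR=S
after cmd 4 (t=12): FL=W FR=S RL=S RR=W
after cmd 5 (t=20): FL=W FR=S RL=S RR=W
after cmd 6 (t=22): FL=W FR=S RL=S RR=W

start t=3: FL=S FR=W RL=W RR=W
cmd 1: advance +3 → t=6, phase=(5,2,2,6) → FL=W FR=S RL=S RR=W
cmd 2: advance +3 → t=9, phase=(0,5,5,1) → FL=S FR=W RL=W RR=S
cmd 3: advance +1 → t=10, phase=(1,6,6,2) → FL=S FR=W RL=W RR=S
cmd 4: advance +2 → t=12, phase=(3,0,0,4) → FL=W FR=S RL=S RR=W
cmd 5: advance +8 → t=20, phase=(3,0,0,4) → FL=W FR=S RL=S RR=W
cmd 6: advance +2 → t=22, phase=(5,2,2,6) → FL=W FR=S RL=S RR=W


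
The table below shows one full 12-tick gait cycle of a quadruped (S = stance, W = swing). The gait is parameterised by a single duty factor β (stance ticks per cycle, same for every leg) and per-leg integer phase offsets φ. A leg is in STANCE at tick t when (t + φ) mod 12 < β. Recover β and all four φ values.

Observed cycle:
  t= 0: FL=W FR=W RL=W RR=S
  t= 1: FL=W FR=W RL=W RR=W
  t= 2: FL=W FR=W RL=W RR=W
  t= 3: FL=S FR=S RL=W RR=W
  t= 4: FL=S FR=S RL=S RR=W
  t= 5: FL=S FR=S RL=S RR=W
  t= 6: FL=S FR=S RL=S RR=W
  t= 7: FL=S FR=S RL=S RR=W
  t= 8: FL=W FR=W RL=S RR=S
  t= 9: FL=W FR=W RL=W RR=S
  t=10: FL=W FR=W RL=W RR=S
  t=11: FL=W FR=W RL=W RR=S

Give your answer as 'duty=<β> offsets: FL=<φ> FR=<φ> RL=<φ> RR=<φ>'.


duty=5 offsets: FL=9 FR=9 RL=8 RR=4

duty β = stance ticks per leg = 5
FL: stance ticks = 5; W→S at t=3 → φ=9
FR: stance ticks = 5; W→S at t=3 → φ=9
RL: stance ticks = 5; W→S at t=4 → φ=8
RR: stance ticks = 5; W→S at t=8 → φ=4


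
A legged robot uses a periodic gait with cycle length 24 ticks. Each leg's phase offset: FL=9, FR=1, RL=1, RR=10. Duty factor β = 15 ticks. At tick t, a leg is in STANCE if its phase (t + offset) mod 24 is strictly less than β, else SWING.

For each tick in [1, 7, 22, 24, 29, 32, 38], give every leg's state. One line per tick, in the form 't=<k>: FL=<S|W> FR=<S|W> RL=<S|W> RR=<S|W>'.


t=1: FL=S FR=S RL=S RR=S
t=7: FL=W FR=S RL=S RR=W
t=22: FL=S FR=W RL=W RR=S
t=24: FL=S FR=S RL=S RR=S
t=29: FL=S FR=S RL=S RR=W
t=32: FL=W FR=S RL=S RR=W
t=38: FL=W FR=W RL=W RR=S

t=1: phase=(10,2,2,11) vs β=15 → FL=S FR=S RL=S RR=S
t=7: phase=(16,8,8,17) vs β=15 → FL=W FR=S RL=S RR=W
t=22: phase=(7,23,23,8) vs β=15 → FL=S FR=W RL=W RR=S
t=24: phase=(9,1,1,10) vs β=15 → FL=S FR=S RL=S RR=S
t=29: phase=(14,6,6,15) vs β=15 → FL=S FR=S RL=S RR=W
t=32: phase=(17,9,9,18) vs β=15 → FL=W FR=S RL=S RR=W
t=38: phase=(23,15,15,0) vs β=15 → FL=W FR=W RL=W RR=S


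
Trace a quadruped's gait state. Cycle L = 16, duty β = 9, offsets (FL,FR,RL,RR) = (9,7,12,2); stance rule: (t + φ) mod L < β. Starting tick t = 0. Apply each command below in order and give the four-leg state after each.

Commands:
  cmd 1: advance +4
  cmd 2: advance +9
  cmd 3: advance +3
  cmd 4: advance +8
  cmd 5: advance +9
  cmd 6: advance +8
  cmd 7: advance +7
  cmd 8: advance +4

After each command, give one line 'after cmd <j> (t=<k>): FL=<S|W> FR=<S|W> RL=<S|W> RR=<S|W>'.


after cmd 1 (t=4): FL=W FR=W RL=S RR=S
after cmd 2 (t=13): FL=S FR=S RL=W RR=W
after cmd 3 (t=16): FL=W FR=S RL=W RR=S
after cmd 4 (t=24): FL=S FR=W RL=S RR=W
after cmd 5 (t=33): FL=W FR=S RL=W RR=S
after cmd 6 (t=41): FL=S FR=S RL=S RR=W
after cmd 7 (t=48): FL=W FR=S RL=W RR=S
after cmd 8 (t=52): FL=W FR=W RL=S RR=S

start t=0: FL=W FR=S RL=W RR=S
cmd 1: advance +4 → t=4, phase=(13,11,0,6) → FL=W FR=W RL=S RR=S
cmd 2: advance +9 → t=13, phase=(6,4,9,15) → FL=S FR=S RL=W RR=W
cmd 3: advance +3 → t=16, phase=(9,7,12,2) → FL=W FR=S RL=W RR=S
cmd 4: advance +8 → t=24, phase=(1,15,4,10) → FL=S FR=W RL=S RR=W
cmd 5: advance +9 → t=33, phase=(10,8,13,3) → FL=W FR=S RL=W RR=S
cmd 6: advance +8 → t=41, phase=(2,0,5,11) → FL=S FR=S RL=S RR=W
cmd 7: advance +7 → t=48, phase=(9,7,12,2) → FL=W FR=S RL=W RR=S
cmd 8: advance +4 → t=52, phase=(13,11,0,6) → FL=W FR=W RL=S RR=S


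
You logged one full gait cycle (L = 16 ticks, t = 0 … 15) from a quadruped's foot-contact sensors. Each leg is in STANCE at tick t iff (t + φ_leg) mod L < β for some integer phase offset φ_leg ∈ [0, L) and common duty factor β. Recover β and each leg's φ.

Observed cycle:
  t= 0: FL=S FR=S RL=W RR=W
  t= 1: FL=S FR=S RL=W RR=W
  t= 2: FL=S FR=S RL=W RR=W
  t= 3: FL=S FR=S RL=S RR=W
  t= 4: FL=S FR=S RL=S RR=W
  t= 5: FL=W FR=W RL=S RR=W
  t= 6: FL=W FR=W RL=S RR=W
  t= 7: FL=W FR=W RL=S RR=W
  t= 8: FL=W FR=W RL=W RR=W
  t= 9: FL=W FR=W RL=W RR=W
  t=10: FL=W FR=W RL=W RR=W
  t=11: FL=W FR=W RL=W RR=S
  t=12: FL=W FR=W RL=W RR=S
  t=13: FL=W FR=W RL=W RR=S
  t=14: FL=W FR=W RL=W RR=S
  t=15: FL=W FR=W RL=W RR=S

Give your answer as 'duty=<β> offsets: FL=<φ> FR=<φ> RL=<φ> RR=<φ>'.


duty=5 offsets: FL=0 FR=0 RL=13 RR=5

duty β = stance ticks per leg = 5
FL: stance ticks = 5; W→S at t=0 → φ=0
FR: stance ticks = 5; W→S at t=0 → φ=0
RL: stance ticks = 5; W→S at t=3 → φ=13
RR: stance ticks = 5; W→S at t=11 → φ=5


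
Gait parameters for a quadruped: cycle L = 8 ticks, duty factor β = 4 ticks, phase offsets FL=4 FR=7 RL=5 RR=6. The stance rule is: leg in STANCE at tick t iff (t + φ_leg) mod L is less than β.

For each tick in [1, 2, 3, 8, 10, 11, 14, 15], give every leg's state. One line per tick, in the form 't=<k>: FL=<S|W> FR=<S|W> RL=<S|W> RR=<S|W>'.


t=1: FL=W FR=S RL=W RR=W
t=2: FL=W FR=S RL=W RR=S
t=3: FL=W FR=S RL=S RR=S
t=8: FL=W FR=W RL=W RR=W
t=10: FL=W FR=S RL=W RR=S
t=11: FL=W FR=S RL=S RR=S
t=14: FL=S FR=W RL=S RR=W
t=15: FL=S FR=W RL=W RR=W

t=1: phase=(5,0,6,7) vs β=4 → FL=W FR=S RL=W RR=W
t=2: phase=(6,1,7,0) vs β=4 → FL=W FR=S RL=W RR=S
t=3: phase=(7,2,0,1) vs β=4 → FL=W FR=S RL=S RR=S
t=8: phase=(4,7,5,6) vs β=4 → FL=W FR=W RL=W RR=W
t=10: phase=(6,1,7,0) vs β=4 → FL=W FR=S RL=W RR=S
t=11: phase=(7,2,0,1) vs β=4 → FL=W FR=S RL=S RR=S
t=14: phase=(2,5,3,4) vs β=4 → FL=S FR=W RL=S RR=W
t=15: phase=(3,6,4,5) vs β=4 → FL=S FR=W RL=W RR=W


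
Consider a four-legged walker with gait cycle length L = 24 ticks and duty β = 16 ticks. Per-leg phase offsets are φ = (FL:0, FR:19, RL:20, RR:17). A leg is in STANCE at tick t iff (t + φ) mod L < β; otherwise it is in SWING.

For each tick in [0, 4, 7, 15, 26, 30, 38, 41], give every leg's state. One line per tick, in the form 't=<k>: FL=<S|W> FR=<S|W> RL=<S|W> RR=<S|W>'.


t=0: FL=S FR=W RL=W RR=W
t=4: FL=S FR=W RL=S RR=W
t=7: FL=S FR=S RL=S RR=S
t=15: FL=S FR=S RL=S RR=S
t=26: FL=S FR=W RL=W RR=W
t=30: FL=S FR=S RL=S RR=W
t=38: FL=S FR=S RL=S RR=S
t=41: FL=W FR=S RL=S RR=S

t=0: phase=(0,19,20,17) vs β=16 → FL=S FR=W RL=W RR=W
t=4: phase=(4,23,0,21) vs β=16 → FL=S FR=W RL=S RR=W
t=7: phase=(7,2,3,0) vs β=16 → FL=S FR=S RL=S RR=S
t=15: phase=(15,10,11,8) vs β=16 → FL=S FR=S RL=S RR=S
t=26: phase=(2,21,22,19) vs β=16 → FL=S FR=W RL=W RR=W
t=30: phase=(6,1,2,23) vs β=16 → FL=S FR=S RL=S RR=W
t=38: phase=(14,9,10,7) vs β=16 → FL=S FR=S RL=S RR=S
t=41: phase=(17,12,13,10) vs β=16 → FL=W FR=S RL=S RR=S


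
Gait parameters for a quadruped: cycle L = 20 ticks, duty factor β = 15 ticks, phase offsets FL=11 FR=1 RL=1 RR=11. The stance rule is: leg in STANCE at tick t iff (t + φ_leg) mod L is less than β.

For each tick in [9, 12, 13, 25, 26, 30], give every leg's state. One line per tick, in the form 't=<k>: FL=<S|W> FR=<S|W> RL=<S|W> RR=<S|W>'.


t=9: FL=S FR=S RL=S RR=S
t=12: FL=S FR=S RL=S RR=S
t=13: FL=S FR=S RL=S RR=S
t=25: FL=W FR=S RL=S RR=W
t=26: FL=W FR=S RL=S RR=W
t=30: FL=S FR=S RL=S RR=S

t=9: phase=(0,10,10,0) vs β=15 → FL=S FR=S RL=S RR=S
t=12: phase=(3,13,13,3) vs β=15 → FL=S FR=S RL=S RR=S
t=13: phase=(4,14,14,4) vs β=15 → FL=S FR=S RL=S RR=S
t=25: phase=(16,6,6,16) vs β=15 → FL=W FR=S RL=S RR=W
t=26: phase=(17,7,7,17) vs β=15 → FL=W FR=S RL=S RR=W
t=30: phase=(1,11,11,1) vs β=15 → FL=S FR=S RL=S RR=S


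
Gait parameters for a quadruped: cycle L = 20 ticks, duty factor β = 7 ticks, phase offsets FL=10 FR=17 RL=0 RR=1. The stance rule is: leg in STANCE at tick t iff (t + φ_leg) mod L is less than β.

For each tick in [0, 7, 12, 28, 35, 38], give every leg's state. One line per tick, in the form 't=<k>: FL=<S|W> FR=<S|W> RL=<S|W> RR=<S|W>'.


t=0: phase=(10,17,0,1) vs β=7 → FL=W FR=W RL=S RR=S
t=7: phase=(17,4,7,8) vs β=7 → FL=W FR=S RL=W RR=W
t=12: phase=(2,9,12,13) vs β=7 → FL=S FR=W RL=W RR=W
t=28: phase=(18,5,8,9) vs β=7 → FL=W FR=S RL=W RR=W
t=35: phase=(5,12,15,16) vs β=7 → FL=S FR=W RL=W RR=W
t=38: phase=(8,15,18,19) vs β=7 → FL=W FR=W RL=W RR=W

t=0: FL=W FR=W RL=S RR=S
t=7: FL=W FR=S RL=W RR=W
t=12: FL=S FR=W RL=W RR=W
t=28: FL=W FR=S RL=W RR=W
t=35: FL=S FR=W RL=W RR=W
t=38: FL=W FR=W RL=W RR=W


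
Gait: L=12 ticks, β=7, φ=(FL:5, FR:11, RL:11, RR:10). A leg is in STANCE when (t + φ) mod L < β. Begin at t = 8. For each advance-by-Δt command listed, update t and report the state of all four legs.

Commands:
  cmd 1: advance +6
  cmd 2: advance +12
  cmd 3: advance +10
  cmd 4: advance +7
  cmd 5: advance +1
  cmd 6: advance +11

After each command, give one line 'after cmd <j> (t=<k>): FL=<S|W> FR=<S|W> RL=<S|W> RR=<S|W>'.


after cmd 1 (t=14): FL=W FR=S RL=S RR=S
after cmd 2 (t=26): FL=W FR=S RL=S RR=S
after cmd 3 (t=36): FL=S FR=W RL=W RR=W
after cmd 4 (t=43): FL=S FR=S RL=S RR=S
after cmd 5 (t=44): FL=S FR=W RL=W RR=S
after cmd 6 (t=55): FL=S FR=S RL=S RR=S

start t=8: FL=S FR=W RL=W RR=S
cmd 1: advance +6 → t=14, phase=(7,1,1,0) → FL=W FR=S RL=S RR=S
cmd 2: advance +12 → t=26, phase=(7,1,1,0) → FL=W FR=S RL=S RR=S
cmd 3: advance +10 → t=36, phase=(5,11,11,10) → FL=S FR=W RL=W RR=W
cmd 4: advance +7 → t=43, phase=(0,6,6,5) → FL=S FR=S RL=S RR=S
cmd 5: advance +1 → t=44, phase=(1,7,7,6) → FL=S FR=W RL=W RR=S
cmd 6: advance +11 → t=55, phase=(0,6,6,5) → FL=S FR=S RL=S RR=S


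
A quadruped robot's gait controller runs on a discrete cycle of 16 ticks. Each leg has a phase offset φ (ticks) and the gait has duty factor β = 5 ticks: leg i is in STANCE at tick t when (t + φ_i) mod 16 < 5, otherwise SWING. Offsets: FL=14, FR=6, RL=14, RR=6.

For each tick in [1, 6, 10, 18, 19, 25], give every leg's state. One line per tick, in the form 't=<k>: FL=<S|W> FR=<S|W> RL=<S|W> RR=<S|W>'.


t=1: phase=(15,7,15,7) vs β=5 → FL=W FR=W RL=W RR=W
t=6: phase=(4,12,4,12) vs β=5 → FL=S FR=W RL=S RR=W
t=10: phase=(8,0,8,0) vs β=5 → FL=W FR=S RL=W RR=S
t=18: phase=(0,8,0,8) vs β=5 → FL=S FR=W RL=S RR=W
t=19: phase=(1,9,1,9) vs β=5 → FL=S FR=W RL=S RR=W
t=25: phase=(7,15,7,15) vs β=5 → FL=W FR=W RL=W RR=W

t=1: FL=W FR=W RL=W RR=W
t=6: FL=S FR=W RL=S RR=W
t=10: FL=W FR=S RL=W RR=S
t=18: FL=S FR=W RL=S RR=W
t=19: FL=S FR=W RL=S RR=W
t=25: FL=W FR=W RL=W RR=W
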